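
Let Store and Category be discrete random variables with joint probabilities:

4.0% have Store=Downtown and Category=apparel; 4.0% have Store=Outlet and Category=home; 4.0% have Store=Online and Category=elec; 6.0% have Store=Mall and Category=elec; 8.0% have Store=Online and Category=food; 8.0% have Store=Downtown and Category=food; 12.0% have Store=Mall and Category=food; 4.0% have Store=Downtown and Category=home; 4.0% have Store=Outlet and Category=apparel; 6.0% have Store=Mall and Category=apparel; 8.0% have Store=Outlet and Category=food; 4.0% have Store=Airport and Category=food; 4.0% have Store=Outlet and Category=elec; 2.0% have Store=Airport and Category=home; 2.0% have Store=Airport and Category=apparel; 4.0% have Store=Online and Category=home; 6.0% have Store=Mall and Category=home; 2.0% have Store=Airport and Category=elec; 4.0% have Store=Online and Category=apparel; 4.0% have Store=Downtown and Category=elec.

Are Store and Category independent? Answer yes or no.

Every cell satisfies P(Store,Category) = P(Store)·P(Category). For instance P(Store=Mall) = 0.300, P(Category=elec) = 0.200, and 0.300×0.200 = 0.060 matches the joint entry. So Store and Category are independent.

yes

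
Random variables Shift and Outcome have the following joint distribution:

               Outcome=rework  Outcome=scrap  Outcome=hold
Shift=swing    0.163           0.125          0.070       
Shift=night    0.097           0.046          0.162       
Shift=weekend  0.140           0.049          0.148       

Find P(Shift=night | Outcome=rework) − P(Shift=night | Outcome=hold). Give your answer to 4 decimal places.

P(Outcome=rework) = 0.163 + 0.097 + 0.140 = 0.400; P(Shift=night | Outcome=rework) = 0.097/0.400 = 0.24250.
P(Outcome=hold) = 0.070 + 0.162 + 0.148 = 0.380; P(Shift=night | Outcome=hold) = 0.162/0.380 = 0.42632.
Difference = -0.1838.

-0.1838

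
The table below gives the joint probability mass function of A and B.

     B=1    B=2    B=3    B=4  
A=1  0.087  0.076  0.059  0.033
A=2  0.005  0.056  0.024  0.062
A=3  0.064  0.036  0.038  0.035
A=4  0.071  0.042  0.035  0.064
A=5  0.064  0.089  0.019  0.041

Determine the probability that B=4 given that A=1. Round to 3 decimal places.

0.129

P(A=1) = 0.087 + 0.076 + 0.059 + 0.033 = 0.255.
P(B=4 | A=1) = 0.033/0.255 = 0.129.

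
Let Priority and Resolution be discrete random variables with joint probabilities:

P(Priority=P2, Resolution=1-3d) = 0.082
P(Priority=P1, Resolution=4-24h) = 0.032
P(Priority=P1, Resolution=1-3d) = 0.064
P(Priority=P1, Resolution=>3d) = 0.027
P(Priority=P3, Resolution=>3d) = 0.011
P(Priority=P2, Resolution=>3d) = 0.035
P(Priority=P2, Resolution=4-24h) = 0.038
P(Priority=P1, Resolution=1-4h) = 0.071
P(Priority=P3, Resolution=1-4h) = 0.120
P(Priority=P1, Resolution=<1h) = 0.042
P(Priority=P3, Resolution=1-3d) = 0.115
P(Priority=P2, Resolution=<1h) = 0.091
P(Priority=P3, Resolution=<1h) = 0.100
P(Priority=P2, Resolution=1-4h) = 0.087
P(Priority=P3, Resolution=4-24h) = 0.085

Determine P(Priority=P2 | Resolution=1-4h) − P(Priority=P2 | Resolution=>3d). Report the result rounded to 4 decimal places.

P(Resolution=1-4h) = 0.071 + 0.087 + 0.120 = 0.278; P(Priority=P2 | Resolution=1-4h) = 0.087/0.278 = 0.31295.
P(Resolution=>3d) = 0.027 + 0.035 + 0.011 = 0.073; P(Priority=P2 | Resolution=>3d) = 0.035/0.073 = 0.47945.
Difference = -0.1665.

-0.1665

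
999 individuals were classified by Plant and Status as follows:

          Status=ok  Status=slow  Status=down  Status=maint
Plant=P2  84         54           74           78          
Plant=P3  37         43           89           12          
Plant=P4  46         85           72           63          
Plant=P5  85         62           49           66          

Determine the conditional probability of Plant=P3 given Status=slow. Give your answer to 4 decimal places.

Total with Status=slow: 54 + 43 + 85 + 62 = 244.
P(Plant=P3 | Status=slow) = 43/244 = 0.1762.

0.1762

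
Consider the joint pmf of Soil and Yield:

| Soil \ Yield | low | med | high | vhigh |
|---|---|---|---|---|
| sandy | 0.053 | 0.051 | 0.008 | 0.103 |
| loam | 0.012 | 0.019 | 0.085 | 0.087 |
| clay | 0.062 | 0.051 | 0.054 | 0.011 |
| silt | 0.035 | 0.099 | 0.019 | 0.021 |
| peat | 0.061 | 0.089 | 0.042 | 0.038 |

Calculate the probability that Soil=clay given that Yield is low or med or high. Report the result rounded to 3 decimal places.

P(Yield=low) = 0.053 + 0.012 + 0.062 + 0.035 + 0.061 = 0.223.
P(Yield=med) = 0.051 + 0.019 + 0.051 + 0.099 + 0.089 = 0.309.
P(Yield=high) = 0.008 + 0.085 + 0.054 + 0.019 + 0.042 = 0.208.
P(Yield ∈ {low, med, high}) = 0.223 + 0.309 + 0.208 = 0.740; P(Soil=clay, Yield ∈ {low, med, high}) = 0.062 + 0.051 + 0.054 = 0.167.
P(Soil=clay | Yield ∈ {low, med, high}) = 0.167/0.740 = 0.226.

0.226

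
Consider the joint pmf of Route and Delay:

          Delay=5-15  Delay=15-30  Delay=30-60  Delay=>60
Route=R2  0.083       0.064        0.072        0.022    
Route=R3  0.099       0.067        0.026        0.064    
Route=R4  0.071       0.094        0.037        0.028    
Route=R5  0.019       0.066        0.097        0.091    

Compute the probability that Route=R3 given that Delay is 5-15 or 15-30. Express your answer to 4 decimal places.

P(Delay=5-15) = 0.083 + 0.099 + 0.071 + 0.019 = 0.272.
P(Delay=15-30) = 0.064 + 0.067 + 0.094 + 0.066 = 0.291.
P(Delay ∈ {5-15, 15-30}) = 0.272 + 0.291 = 0.563; P(Route=R3, Delay ∈ {5-15, 15-30}) = 0.099 + 0.067 = 0.166.
P(Route=R3 | Delay ∈ {5-15, 15-30}) = 0.166/0.563 = 0.2948.

0.2948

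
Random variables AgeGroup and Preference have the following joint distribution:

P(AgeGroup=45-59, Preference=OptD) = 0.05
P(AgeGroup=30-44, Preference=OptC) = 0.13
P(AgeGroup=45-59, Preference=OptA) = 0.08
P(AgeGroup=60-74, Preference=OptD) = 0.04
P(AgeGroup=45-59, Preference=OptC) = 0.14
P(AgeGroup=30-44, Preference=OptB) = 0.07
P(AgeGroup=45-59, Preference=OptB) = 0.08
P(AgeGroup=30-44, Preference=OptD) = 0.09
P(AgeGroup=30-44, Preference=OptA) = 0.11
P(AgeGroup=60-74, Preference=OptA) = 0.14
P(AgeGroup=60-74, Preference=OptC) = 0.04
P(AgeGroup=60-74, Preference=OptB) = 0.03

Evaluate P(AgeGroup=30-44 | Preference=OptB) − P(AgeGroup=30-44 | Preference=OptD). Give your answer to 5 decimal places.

P(Preference=OptB) = 0.07 + 0.08 + 0.03 = 0.18; P(AgeGroup=30-44 | Preference=OptB) = 0.07/0.18 = 0.388889.
P(Preference=OptD) = 0.09 + 0.05 + 0.04 = 0.18; P(AgeGroup=30-44 | Preference=OptD) = 0.09/0.18 = 0.500000.
Difference = -0.11111.

-0.11111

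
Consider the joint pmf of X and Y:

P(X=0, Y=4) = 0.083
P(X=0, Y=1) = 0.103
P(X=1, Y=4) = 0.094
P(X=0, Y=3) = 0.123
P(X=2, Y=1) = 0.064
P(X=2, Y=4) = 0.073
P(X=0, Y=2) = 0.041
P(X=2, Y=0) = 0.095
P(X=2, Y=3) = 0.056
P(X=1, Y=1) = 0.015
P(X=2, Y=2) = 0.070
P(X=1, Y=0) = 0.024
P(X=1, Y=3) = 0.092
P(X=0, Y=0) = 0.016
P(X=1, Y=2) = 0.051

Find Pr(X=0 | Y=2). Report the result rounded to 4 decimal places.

0.2531

P(Y=2) = 0.041 + 0.051 + 0.070 = 0.162.
P(X=0 | Y=2) = 0.041/0.162 = 0.2531.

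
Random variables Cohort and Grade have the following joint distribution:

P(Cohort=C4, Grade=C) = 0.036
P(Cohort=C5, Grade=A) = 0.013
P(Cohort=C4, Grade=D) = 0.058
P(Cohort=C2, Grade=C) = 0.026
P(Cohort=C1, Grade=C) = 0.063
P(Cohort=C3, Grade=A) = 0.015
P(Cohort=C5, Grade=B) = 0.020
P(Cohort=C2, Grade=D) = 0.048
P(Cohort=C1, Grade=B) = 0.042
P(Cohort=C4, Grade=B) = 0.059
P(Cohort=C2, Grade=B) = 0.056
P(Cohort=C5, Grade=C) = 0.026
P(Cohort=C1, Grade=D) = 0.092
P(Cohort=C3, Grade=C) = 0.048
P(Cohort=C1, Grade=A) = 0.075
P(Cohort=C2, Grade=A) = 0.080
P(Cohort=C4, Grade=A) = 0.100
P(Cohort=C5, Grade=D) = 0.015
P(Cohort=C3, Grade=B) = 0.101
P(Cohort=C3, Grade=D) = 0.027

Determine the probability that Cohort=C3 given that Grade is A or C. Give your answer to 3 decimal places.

P(Grade=A) = 0.075 + 0.080 + 0.015 + 0.100 + 0.013 = 0.283.
P(Grade=C) = 0.063 + 0.026 + 0.048 + 0.036 + 0.026 = 0.199.
P(Grade ∈ {A, C}) = 0.283 + 0.199 = 0.482; P(Cohort=C3, Grade ∈ {A, C}) = 0.015 + 0.048 = 0.063.
P(Cohort=C3 | Grade ∈ {A, C}) = 0.063/0.482 = 0.131.

0.131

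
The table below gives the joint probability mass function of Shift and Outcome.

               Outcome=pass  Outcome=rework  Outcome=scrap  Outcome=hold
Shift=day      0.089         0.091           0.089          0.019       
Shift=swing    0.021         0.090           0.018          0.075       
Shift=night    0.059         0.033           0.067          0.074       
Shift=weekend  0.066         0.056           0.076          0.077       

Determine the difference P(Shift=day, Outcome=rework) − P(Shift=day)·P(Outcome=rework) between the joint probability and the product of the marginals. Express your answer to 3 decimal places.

0.013

P(Shift=day) = 0.089 + 0.091 + 0.089 + 0.019 = 0.288.
P(Outcome=rework) = 0.091 + 0.090 + 0.033 + 0.056 = 0.270.
P(Shift=day, Outcome=rework) − P(Shift=day)P(Outcome=rework) = 0.091 − 0.288×0.270 = 0.013.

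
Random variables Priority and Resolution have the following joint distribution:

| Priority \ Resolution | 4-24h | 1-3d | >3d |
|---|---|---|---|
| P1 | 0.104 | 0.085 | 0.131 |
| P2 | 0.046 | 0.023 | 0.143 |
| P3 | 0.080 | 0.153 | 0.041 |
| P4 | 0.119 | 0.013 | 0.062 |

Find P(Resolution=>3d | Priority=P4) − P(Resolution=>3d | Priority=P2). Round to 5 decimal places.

P(Priority=P4) = 0.119 + 0.013 + 0.062 = 0.194; P(Resolution=>3d | Priority=P4) = 0.062/0.194 = 0.319588.
P(Priority=P2) = 0.046 + 0.023 + 0.143 = 0.212; P(Resolution=>3d | Priority=P2) = 0.143/0.212 = 0.674528.
Difference = -0.35494.

-0.35494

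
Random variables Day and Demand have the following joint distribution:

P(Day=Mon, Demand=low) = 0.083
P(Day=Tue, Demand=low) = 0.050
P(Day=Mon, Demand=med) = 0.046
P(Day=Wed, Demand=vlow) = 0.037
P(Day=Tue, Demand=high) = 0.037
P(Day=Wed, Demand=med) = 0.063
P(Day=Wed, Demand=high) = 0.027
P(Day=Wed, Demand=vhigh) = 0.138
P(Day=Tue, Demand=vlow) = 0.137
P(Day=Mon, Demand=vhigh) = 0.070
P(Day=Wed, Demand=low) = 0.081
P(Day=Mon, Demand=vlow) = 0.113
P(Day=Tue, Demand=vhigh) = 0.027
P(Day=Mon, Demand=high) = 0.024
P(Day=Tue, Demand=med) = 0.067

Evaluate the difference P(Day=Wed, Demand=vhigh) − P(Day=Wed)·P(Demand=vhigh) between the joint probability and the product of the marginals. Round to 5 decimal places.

P(Day=Wed) = 0.037 + 0.081 + 0.063 + 0.027 + 0.138 = 0.346.
P(Demand=vhigh) = 0.070 + 0.027 + 0.138 = 0.235.
P(Day=Wed, Demand=vhigh) − P(Day=Wed)P(Demand=vhigh) = 0.138 − 0.346×0.235 = 0.05669.

0.05669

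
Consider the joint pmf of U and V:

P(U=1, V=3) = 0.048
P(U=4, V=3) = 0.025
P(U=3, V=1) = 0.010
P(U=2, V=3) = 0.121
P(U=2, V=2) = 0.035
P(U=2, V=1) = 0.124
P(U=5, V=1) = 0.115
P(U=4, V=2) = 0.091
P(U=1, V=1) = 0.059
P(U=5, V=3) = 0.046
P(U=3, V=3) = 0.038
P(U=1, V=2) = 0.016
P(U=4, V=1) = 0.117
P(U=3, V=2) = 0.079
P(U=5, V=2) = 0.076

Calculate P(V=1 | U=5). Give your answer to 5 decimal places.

P(U=5) = 0.115 + 0.076 + 0.046 = 0.237.
P(V=1 | U=5) = 0.115/0.237 = 0.48523.

0.48523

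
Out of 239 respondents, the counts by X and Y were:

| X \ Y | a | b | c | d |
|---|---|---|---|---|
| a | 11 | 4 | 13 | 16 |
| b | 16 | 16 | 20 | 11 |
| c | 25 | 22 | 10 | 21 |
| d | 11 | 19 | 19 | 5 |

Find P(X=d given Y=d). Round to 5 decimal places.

0.09434

Total with Y=d: 16 + 11 + 21 + 5 = 53.
P(X=d | Y=d) = 5/53 = 0.09434.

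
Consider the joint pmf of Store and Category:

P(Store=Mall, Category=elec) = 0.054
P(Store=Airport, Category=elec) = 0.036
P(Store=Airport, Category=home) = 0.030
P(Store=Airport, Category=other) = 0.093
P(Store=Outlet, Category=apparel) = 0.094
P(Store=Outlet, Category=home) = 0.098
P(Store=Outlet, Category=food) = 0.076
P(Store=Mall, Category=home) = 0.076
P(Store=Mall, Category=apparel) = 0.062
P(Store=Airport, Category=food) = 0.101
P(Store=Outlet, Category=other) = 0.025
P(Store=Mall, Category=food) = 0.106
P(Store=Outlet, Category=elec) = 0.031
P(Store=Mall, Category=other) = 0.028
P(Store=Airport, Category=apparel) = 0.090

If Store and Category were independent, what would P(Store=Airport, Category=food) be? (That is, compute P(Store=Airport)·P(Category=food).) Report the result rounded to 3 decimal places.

0.099

P(Store=Airport) = 0.101 + 0.090 + 0.036 + 0.030 + 0.093 = 0.350.
P(Category=food) = 0.106 + 0.101 + 0.076 = 0.283.
Product: 0.350 × 0.283 = 0.099.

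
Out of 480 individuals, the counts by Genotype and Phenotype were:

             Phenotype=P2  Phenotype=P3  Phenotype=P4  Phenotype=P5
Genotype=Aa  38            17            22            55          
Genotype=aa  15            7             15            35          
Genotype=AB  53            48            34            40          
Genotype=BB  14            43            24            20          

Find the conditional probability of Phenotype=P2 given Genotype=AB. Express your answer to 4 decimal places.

0.3029

Total with Genotype=AB: 53 + 48 + 34 + 40 = 175.
P(Phenotype=P2 | Genotype=AB) = 53/175 = 0.3029.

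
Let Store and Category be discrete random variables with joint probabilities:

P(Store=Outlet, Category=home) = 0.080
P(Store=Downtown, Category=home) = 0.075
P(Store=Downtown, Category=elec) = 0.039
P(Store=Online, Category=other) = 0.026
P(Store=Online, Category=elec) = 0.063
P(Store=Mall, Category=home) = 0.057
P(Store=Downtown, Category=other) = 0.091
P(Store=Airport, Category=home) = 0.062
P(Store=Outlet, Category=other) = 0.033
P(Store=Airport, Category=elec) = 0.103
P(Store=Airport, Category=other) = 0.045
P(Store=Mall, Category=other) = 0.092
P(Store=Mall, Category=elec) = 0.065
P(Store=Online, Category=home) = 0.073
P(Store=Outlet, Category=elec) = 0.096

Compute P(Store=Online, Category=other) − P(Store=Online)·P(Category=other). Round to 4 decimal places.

-0.0205

P(Store=Online) = 0.063 + 0.073 + 0.026 = 0.162.
P(Category=other) = 0.091 + 0.092 + 0.045 + 0.033 + 0.026 = 0.287.
P(Store=Online, Category=other) − P(Store=Online)P(Category=other) = 0.026 − 0.162×0.287 = -0.0205.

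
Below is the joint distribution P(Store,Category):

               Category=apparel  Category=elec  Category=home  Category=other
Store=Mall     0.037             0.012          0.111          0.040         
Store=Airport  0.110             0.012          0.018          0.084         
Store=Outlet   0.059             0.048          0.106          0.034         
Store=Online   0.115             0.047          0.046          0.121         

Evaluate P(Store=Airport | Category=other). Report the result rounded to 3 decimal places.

P(Category=other) = 0.040 + 0.084 + 0.034 + 0.121 = 0.279.
P(Store=Airport | Category=other) = 0.084/0.279 = 0.301.

0.301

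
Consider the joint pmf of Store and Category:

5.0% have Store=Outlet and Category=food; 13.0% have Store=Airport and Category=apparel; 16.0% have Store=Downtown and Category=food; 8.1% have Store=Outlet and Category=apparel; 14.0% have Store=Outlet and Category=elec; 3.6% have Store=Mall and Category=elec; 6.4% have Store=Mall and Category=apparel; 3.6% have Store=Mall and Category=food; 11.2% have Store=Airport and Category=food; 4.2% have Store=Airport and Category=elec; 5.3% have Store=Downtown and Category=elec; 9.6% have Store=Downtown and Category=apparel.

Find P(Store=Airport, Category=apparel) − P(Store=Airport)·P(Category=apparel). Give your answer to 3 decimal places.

0.025

P(Store=Airport) = 0.112 + 0.130 + 0.042 = 0.284.
P(Category=apparel) = 0.096 + 0.064 + 0.130 + 0.081 = 0.371.
P(Store=Airport, Category=apparel) − P(Store=Airport)P(Category=apparel) = 0.130 − 0.284×0.371 = 0.025.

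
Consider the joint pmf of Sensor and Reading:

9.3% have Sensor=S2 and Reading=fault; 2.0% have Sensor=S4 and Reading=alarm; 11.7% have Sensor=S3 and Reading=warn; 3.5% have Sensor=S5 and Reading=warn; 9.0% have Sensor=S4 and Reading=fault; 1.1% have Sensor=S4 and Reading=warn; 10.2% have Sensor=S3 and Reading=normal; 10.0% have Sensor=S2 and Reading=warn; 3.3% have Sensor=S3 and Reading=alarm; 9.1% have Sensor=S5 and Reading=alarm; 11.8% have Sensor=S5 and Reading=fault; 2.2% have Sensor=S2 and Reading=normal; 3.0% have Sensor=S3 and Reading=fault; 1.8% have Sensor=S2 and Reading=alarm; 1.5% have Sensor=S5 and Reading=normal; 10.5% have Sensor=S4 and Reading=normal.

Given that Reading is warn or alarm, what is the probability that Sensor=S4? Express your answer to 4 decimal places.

0.0729

P(Reading=warn) = 0.100 + 0.117 + 0.011 + 0.035 = 0.263.
P(Reading=alarm) = 0.018 + 0.033 + 0.020 + 0.091 = 0.162.
P(Reading ∈ {warn, alarm}) = 0.263 + 0.162 = 0.425; P(Sensor=S4, Reading ∈ {warn, alarm}) = 0.011 + 0.020 = 0.031.
P(Sensor=S4 | Reading ∈ {warn, alarm}) = 0.031/0.425 = 0.0729.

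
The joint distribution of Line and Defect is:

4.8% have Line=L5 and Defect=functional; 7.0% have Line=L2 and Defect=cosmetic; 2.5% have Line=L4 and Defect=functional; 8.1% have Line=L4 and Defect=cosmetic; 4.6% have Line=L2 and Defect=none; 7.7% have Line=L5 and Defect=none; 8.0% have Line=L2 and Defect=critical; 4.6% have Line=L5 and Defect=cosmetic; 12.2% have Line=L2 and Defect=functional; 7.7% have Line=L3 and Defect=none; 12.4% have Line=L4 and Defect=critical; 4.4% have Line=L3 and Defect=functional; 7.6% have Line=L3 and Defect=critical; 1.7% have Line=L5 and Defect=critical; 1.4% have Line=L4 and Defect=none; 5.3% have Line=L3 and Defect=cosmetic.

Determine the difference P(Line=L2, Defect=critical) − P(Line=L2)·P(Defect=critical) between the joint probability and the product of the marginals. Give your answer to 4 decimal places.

P(Line=L2) = 0.046 + 0.070 + 0.122 + 0.080 = 0.318.
P(Defect=critical) = 0.080 + 0.076 + 0.124 + 0.017 = 0.297.
P(Line=L2, Defect=critical) − P(Line=L2)P(Defect=critical) = 0.080 − 0.318×0.297 = -0.0144.

-0.0144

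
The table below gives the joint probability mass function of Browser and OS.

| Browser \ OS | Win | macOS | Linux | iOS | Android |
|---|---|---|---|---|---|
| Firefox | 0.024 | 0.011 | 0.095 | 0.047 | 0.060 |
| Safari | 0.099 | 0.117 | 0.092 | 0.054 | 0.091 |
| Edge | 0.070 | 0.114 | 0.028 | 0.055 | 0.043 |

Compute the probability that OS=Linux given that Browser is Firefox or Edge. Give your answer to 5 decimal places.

P(Browser=Firefox) = 0.024 + 0.011 + 0.095 + 0.047 + 0.060 = 0.237.
P(Browser=Edge) = 0.070 + 0.114 + 0.028 + 0.055 + 0.043 = 0.310.
P(Browser ∈ {Firefox, Edge}) = 0.237 + 0.310 = 0.547; P(OS=Linux, Browser ∈ {Firefox, Edge}) = 0.095 + 0.028 = 0.123.
P(OS=Linux | Browser ∈ {Firefox, Edge}) = 0.123/0.547 = 0.22486.

0.22486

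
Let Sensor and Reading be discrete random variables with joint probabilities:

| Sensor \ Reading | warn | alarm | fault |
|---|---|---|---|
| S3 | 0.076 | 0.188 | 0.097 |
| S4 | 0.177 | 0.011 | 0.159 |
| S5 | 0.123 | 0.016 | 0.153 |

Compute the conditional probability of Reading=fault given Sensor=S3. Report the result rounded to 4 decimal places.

0.2687

P(Sensor=S3) = 0.076 + 0.188 + 0.097 = 0.361.
P(Reading=fault | Sensor=S3) = 0.097/0.361 = 0.2687.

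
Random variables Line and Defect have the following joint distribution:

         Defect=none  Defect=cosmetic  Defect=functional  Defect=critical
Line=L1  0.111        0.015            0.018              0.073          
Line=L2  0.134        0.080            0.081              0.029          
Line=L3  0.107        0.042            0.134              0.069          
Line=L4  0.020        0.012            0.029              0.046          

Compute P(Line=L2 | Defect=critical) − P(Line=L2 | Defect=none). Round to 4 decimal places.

P(Defect=critical) = 0.073 + 0.029 + 0.069 + 0.046 = 0.217; P(Line=L2 | Defect=critical) = 0.029/0.217 = 0.13364.
P(Defect=none) = 0.111 + 0.134 + 0.107 + 0.020 = 0.372; P(Line=L2 | Defect=none) = 0.134/0.372 = 0.36022.
Difference = -0.2266.

-0.2266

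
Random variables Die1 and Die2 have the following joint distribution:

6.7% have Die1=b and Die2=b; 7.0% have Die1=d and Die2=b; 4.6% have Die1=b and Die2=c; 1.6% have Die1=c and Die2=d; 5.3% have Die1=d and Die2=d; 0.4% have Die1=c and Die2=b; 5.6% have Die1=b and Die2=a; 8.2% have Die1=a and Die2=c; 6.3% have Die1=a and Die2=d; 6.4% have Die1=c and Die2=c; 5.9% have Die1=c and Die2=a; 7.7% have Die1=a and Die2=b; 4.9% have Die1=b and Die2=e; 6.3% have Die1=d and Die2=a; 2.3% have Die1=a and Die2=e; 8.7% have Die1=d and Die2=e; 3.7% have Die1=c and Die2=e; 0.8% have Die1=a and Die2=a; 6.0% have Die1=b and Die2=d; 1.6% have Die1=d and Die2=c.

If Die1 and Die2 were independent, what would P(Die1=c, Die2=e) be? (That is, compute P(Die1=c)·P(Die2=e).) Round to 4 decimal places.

P(Die1=c) = 0.059 + 0.004 + 0.064 + 0.016 + 0.037 = 0.180.
P(Die2=e) = 0.023 + 0.049 + 0.037 + 0.087 = 0.196.
Product: 0.180 × 0.196 = 0.0353.

0.0353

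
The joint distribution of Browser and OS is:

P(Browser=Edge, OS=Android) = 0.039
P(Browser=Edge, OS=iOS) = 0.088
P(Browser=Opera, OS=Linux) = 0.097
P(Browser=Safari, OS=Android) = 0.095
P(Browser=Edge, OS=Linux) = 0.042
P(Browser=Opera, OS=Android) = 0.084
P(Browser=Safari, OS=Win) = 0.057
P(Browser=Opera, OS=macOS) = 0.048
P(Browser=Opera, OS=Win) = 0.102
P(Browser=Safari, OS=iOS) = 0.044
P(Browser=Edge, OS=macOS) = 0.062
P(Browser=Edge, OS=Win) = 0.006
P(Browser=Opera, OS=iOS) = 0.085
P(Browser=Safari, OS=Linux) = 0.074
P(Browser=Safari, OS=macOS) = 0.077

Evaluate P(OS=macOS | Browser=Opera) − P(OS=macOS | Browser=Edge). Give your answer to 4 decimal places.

-0.1462

P(Browser=Opera) = 0.102 + 0.048 + 0.097 + 0.085 + 0.084 = 0.416; P(OS=macOS | Browser=Opera) = 0.048/0.416 = 0.11538.
P(Browser=Edge) = 0.006 + 0.062 + 0.042 + 0.088 + 0.039 = 0.237; P(OS=macOS | Browser=Edge) = 0.062/0.237 = 0.26160.
Difference = -0.1462.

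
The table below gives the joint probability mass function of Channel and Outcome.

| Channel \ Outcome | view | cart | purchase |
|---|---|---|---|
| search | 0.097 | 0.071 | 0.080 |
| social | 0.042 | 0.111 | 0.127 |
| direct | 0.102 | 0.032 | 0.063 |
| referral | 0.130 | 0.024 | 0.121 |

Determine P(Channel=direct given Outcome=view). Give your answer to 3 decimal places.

0.275

P(Outcome=view) = 0.097 + 0.042 + 0.102 + 0.130 = 0.371.
P(Channel=direct | Outcome=view) = 0.102/0.371 = 0.275.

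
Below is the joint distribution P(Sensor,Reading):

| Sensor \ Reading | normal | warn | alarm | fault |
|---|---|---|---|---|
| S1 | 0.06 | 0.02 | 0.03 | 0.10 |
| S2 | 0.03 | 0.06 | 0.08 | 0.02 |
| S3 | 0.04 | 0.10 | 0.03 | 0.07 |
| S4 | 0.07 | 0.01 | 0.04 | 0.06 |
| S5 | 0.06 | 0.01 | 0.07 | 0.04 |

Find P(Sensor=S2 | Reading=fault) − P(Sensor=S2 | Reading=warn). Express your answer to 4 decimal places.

-0.2310

P(Reading=fault) = 0.10 + 0.02 + 0.07 + 0.06 + 0.04 = 0.29; P(Sensor=S2 | Reading=fault) = 0.02/0.29 = 0.06897.
P(Reading=warn) = 0.02 + 0.06 + 0.10 + 0.01 + 0.01 = 0.20; P(Sensor=S2 | Reading=warn) = 0.06/0.20 = 0.30000.
Difference = -0.2310.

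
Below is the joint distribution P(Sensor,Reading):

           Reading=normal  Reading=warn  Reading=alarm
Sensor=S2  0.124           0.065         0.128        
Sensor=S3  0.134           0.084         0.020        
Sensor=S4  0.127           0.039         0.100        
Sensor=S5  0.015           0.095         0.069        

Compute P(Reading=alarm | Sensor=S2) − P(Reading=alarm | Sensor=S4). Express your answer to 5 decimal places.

P(Sensor=S2) = 0.124 + 0.065 + 0.128 = 0.317; P(Reading=alarm | Sensor=S2) = 0.128/0.317 = 0.403785.
P(Sensor=S4) = 0.127 + 0.039 + 0.100 = 0.266; P(Reading=alarm | Sensor=S4) = 0.100/0.266 = 0.375940.
Difference = 0.02785.

0.02785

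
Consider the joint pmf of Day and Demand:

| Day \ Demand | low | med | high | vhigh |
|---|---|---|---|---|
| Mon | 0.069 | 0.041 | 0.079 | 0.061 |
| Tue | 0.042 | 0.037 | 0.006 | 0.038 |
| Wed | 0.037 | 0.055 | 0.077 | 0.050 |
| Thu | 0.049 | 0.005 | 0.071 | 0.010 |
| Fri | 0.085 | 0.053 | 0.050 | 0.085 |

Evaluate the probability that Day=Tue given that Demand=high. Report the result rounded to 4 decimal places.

0.0212

P(Demand=high) = 0.079 + 0.006 + 0.077 + 0.071 + 0.050 = 0.283.
P(Day=Tue | Demand=high) = 0.006/0.283 = 0.0212.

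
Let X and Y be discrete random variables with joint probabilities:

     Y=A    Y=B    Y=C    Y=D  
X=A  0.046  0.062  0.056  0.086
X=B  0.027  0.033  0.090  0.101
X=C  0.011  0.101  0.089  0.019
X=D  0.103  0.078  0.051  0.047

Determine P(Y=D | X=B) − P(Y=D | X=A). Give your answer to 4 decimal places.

P(X=B) = 0.027 + 0.033 + 0.090 + 0.101 = 0.251; P(Y=D | X=B) = 0.101/0.251 = 0.40239.
P(X=A) = 0.046 + 0.062 + 0.056 + 0.086 = 0.250; P(Y=D | X=A) = 0.086/0.250 = 0.34400.
Difference = 0.0584.

0.0584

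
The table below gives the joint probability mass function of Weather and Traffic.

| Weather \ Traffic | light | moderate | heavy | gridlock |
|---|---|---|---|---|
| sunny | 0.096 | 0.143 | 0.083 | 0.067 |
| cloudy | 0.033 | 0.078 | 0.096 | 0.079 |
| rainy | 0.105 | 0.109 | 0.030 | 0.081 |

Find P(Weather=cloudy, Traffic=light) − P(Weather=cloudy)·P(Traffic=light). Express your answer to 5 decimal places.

-0.03392

P(Weather=cloudy) = 0.033 + 0.078 + 0.096 + 0.079 = 0.286.
P(Traffic=light) = 0.096 + 0.033 + 0.105 = 0.234.
P(Weather=cloudy, Traffic=light) − P(Weather=cloudy)P(Traffic=light) = 0.033 − 0.286×0.234 = -0.03392.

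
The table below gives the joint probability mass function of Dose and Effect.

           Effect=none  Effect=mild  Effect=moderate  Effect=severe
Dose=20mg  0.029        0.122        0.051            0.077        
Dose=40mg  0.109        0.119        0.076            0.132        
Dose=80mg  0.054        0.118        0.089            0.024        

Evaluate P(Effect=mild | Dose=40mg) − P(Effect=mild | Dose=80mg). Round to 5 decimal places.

-0.14110

P(Dose=40mg) = 0.109 + 0.119 + 0.076 + 0.132 = 0.436; P(Effect=mild | Dose=40mg) = 0.119/0.436 = 0.272936.
P(Dose=80mg) = 0.054 + 0.118 + 0.089 + 0.024 = 0.285; P(Effect=mild | Dose=80mg) = 0.118/0.285 = 0.414035.
Difference = -0.14110.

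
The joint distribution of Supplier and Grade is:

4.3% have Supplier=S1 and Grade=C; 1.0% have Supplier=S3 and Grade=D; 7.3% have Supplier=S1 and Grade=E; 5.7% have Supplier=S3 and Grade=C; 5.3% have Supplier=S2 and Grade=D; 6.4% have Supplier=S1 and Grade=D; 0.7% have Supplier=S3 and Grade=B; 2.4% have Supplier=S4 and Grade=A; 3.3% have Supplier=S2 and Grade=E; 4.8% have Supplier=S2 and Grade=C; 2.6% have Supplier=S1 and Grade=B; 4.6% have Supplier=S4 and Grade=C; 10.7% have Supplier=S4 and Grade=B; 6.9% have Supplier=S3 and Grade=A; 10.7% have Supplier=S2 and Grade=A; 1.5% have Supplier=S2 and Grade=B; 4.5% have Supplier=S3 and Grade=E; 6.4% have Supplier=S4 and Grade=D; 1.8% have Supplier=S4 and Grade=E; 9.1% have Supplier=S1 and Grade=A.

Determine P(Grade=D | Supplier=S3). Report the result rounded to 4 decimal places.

P(Supplier=S3) = 0.069 + 0.007 + 0.057 + 0.010 + 0.045 = 0.188.
P(Grade=D | Supplier=S3) = 0.010/0.188 = 0.0532.

0.0532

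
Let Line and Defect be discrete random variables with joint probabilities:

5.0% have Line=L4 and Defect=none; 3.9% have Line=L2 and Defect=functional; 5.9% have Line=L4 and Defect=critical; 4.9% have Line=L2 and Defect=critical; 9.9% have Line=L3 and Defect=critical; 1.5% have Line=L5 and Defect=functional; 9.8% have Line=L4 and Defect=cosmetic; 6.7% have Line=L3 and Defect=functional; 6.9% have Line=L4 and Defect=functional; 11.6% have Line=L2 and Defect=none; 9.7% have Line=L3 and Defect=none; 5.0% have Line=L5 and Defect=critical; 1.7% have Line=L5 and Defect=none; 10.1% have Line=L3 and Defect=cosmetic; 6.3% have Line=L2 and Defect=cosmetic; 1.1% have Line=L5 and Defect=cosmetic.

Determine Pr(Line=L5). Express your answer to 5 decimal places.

0.09300

P(Line=L5) = 0.017 + 0.011 + 0.015 + 0.050 = 0.093.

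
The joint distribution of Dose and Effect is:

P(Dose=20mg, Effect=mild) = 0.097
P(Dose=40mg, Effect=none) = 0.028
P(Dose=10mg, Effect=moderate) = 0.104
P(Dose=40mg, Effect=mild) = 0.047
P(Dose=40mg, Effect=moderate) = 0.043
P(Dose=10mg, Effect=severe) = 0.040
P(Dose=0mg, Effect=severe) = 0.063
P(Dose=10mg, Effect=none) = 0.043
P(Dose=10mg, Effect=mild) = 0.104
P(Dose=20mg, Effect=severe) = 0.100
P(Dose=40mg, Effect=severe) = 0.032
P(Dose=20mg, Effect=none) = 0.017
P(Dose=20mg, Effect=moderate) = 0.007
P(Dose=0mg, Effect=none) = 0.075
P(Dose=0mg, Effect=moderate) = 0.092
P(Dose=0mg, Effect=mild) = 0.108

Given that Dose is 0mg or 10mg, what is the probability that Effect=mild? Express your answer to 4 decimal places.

P(Dose=0mg) = 0.075 + 0.108 + 0.092 + 0.063 = 0.338.
P(Dose=10mg) = 0.043 + 0.104 + 0.104 + 0.040 = 0.291.
P(Dose ∈ {0mg, 10mg}) = 0.338 + 0.291 = 0.629; P(Effect=mild, Dose ∈ {0mg, 10mg}) = 0.108 + 0.104 = 0.212.
P(Effect=mild | Dose ∈ {0mg, 10mg}) = 0.212/0.629 = 0.3370.

0.3370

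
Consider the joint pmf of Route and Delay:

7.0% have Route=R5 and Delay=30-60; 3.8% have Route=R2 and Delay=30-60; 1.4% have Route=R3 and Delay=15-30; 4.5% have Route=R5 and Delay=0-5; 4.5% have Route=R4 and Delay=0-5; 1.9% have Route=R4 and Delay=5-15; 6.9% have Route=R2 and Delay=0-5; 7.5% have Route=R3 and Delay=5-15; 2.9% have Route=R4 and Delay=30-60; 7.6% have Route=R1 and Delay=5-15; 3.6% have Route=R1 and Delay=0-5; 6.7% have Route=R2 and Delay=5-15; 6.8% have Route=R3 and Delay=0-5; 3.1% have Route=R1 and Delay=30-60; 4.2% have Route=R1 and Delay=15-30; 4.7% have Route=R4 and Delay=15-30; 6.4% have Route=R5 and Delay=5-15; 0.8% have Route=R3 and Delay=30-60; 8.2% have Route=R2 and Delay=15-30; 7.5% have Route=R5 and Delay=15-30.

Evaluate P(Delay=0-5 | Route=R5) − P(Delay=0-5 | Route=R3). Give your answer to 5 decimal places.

-0.23496

P(Route=R5) = 0.045 + 0.064 + 0.075 + 0.070 = 0.254; P(Delay=0-5 | Route=R5) = 0.045/0.254 = 0.177165.
P(Route=R3) = 0.068 + 0.075 + 0.014 + 0.008 = 0.165; P(Delay=0-5 | Route=R3) = 0.068/0.165 = 0.412121.
Difference = -0.23496.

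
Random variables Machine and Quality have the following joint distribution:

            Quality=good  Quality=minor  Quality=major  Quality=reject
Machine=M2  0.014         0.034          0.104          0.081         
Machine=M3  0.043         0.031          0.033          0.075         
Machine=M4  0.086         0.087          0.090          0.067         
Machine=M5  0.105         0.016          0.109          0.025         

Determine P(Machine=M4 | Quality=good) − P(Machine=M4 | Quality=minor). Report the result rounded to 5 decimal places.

-0.17108

P(Quality=good) = 0.014 + 0.043 + 0.086 + 0.105 = 0.248; P(Machine=M4 | Quality=good) = 0.086/0.248 = 0.346774.
P(Quality=minor) = 0.034 + 0.031 + 0.087 + 0.016 = 0.168; P(Machine=M4 | Quality=minor) = 0.087/0.168 = 0.517857.
Difference = -0.17108.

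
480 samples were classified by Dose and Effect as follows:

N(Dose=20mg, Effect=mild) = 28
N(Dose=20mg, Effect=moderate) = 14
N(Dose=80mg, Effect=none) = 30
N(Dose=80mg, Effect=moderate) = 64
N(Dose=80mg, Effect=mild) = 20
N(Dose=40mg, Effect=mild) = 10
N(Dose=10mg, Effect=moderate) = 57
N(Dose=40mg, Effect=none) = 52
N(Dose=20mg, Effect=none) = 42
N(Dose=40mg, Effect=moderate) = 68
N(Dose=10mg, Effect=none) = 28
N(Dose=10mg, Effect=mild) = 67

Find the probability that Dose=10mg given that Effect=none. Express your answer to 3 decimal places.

Total with Effect=none: 28 + 42 + 52 + 30 = 152.
P(Dose=10mg | Effect=none) = 28/152 = 0.184.

0.184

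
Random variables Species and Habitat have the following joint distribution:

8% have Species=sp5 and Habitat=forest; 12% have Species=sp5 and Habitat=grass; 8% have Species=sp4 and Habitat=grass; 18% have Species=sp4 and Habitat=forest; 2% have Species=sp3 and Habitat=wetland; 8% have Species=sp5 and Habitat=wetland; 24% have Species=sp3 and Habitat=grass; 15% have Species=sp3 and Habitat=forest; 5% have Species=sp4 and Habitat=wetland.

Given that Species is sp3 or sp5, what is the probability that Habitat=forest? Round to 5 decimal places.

0.33333

P(Species=sp3) = 0.15 + 0.24 + 0.02 = 0.41.
P(Species=sp5) = 0.08 + 0.12 + 0.08 = 0.28.
P(Species ∈ {sp3, sp5}) = 0.41 + 0.28 = 0.69; P(Habitat=forest, Species ∈ {sp3, sp5}) = 0.15 + 0.08 = 0.23.
P(Habitat=forest | Species ∈ {sp3, sp5}) = 0.23/0.69 = 0.33333.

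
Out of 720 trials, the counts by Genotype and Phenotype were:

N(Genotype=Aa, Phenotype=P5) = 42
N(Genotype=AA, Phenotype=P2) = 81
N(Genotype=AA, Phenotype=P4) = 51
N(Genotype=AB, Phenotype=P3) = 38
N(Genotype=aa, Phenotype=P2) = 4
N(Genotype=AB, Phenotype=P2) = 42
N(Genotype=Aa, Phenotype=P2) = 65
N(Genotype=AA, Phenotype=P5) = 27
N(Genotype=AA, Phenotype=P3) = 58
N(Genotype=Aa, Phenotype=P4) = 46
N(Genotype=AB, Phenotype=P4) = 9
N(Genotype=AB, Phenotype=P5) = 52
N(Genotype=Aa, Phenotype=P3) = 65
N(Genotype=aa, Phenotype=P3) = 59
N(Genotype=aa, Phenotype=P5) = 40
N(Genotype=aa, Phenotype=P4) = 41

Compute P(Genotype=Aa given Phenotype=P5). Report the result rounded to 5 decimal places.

Total with Phenotype=P5: 27 + 42 + 40 + 52 = 161.
P(Genotype=Aa | Phenotype=P5) = 42/161 = 0.26087.

0.26087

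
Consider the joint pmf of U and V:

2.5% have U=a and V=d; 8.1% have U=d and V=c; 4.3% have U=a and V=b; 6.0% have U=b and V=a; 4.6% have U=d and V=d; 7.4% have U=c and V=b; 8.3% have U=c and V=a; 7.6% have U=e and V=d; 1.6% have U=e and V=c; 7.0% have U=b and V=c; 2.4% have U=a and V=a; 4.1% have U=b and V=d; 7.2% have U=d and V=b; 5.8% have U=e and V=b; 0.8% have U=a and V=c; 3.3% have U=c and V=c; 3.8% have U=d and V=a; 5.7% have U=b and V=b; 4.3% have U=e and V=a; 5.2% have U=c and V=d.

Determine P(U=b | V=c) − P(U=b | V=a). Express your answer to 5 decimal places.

P(V=c) = 0.008 + 0.070 + 0.033 + 0.081 + 0.016 = 0.208; P(U=b | V=c) = 0.070/0.208 = 0.336538.
P(V=a) = 0.024 + 0.060 + 0.083 + 0.038 + 0.043 = 0.248; P(U=b | V=a) = 0.060/0.248 = 0.241935.
Difference = 0.09460.

0.09460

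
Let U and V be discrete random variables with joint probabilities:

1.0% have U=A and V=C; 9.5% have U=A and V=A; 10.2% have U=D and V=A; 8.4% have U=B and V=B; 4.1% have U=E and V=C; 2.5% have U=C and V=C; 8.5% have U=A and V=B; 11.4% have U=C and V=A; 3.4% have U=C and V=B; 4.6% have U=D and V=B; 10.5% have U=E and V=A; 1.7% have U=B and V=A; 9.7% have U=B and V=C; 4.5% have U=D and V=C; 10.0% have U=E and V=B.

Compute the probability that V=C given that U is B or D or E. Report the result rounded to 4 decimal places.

0.2873

P(U=B) = 0.017 + 0.084 + 0.097 = 0.198.
P(U=D) = 0.102 + 0.046 + 0.045 = 0.193.
P(U=E) = 0.105 + 0.100 + 0.041 = 0.246.
P(U ∈ {B, D, E}) = 0.198 + 0.193 + 0.246 = 0.637; P(V=C, U ∈ {B, D, E}) = 0.097 + 0.045 + 0.041 = 0.183.
P(V=C | U ∈ {B, D, E}) = 0.183/0.637 = 0.2873.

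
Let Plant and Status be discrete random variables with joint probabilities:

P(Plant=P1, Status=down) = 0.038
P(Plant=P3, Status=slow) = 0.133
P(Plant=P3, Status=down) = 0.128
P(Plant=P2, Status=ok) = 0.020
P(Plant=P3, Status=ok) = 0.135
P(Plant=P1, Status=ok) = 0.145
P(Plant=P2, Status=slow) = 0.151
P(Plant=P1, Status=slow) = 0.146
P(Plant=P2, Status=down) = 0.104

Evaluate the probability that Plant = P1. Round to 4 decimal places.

0.3290

P(Plant=P1) = 0.145 + 0.146 + 0.038 = 0.329.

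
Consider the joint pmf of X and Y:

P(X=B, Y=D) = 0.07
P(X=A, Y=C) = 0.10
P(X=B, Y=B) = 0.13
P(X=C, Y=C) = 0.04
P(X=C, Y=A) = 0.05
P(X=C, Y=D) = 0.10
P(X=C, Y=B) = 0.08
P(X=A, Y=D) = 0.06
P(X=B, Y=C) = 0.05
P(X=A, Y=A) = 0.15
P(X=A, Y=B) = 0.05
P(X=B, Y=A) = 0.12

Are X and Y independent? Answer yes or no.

P(X=A) = 0.36 and P(Y=B) = 0.26, so their product is 0.0936, but P(X=A, Y=B) = 0.05. Since these differ, X and Y are not independent.

no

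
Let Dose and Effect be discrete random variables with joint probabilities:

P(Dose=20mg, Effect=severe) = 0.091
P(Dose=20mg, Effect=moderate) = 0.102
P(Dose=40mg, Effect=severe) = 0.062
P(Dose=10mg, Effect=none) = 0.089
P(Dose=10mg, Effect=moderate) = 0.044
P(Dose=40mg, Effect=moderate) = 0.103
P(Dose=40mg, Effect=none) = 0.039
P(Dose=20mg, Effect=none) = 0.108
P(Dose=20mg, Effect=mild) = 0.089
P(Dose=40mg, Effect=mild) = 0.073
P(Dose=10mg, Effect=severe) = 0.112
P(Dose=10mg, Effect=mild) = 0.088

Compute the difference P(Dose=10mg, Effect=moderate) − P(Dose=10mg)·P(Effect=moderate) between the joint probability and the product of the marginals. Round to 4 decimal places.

-0.0389

P(Dose=10mg) = 0.089 + 0.088 + 0.044 + 0.112 = 0.333.
P(Effect=moderate) = 0.044 + 0.102 + 0.103 = 0.249.
P(Dose=10mg, Effect=moderate) − P(Dose=10mg)P(Effect=moderate) = 0.044 − 0.333×0.249 = -0.0389.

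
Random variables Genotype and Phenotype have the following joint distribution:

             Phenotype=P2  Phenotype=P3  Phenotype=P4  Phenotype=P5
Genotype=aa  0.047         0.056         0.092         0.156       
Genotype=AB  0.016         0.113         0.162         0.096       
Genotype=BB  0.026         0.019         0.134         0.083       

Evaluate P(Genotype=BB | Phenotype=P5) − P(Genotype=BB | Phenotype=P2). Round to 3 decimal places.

P(Phenotype=P5) = 0.156 + 0.096 + 0.083 = 0.335; P(Genotype=BB | Phenotype=P5) = 0.083/0.335 = 0.2478.
P(Phenotype=P2) = 0.047 + 0.016 + 0.026 = 0.089; P(Genotype=BB | Phenotype=P2) = 0.026/0.089 = 0.2921.
Difference = -0.044.

-0.044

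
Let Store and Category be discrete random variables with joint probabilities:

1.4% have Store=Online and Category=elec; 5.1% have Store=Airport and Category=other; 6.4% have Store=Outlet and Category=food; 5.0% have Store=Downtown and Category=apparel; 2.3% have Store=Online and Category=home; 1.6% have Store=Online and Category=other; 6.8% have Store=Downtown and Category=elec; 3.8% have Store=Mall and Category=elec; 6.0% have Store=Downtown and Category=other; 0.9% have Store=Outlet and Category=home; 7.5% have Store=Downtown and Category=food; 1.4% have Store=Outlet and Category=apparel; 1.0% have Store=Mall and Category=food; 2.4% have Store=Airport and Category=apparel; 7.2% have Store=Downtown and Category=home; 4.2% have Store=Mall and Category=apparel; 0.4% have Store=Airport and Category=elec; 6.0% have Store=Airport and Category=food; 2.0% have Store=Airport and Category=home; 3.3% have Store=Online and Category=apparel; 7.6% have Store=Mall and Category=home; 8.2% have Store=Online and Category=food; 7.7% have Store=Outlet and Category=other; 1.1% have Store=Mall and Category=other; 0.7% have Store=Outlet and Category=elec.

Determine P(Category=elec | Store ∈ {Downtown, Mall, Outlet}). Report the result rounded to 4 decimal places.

P(Store=Downtown) = 0.075 + 0.050 + 0.068 + 0.072 + 0.060 = 0.325.
P(Store=Mall) = 0.010 + 0.042 + 0.038 + 0.076 + 0.011 = 0.177.
P(Store=Outlet) = 0.064 + 0.014 + 0.007 + 0.009 + 0.077 = 0.171.
P(Store ∈ {Downtown, Mall, Outlet}) = 0.325 + 0.177 + 0.171 = 0.673; P(Category=elec, Store ∈ {Downtown, Mall, Outlet}) = 0.068 + 0.038 + 0.007 = 0.113.
P(Category=elec | Store ∈ {Downtown, Mall, Outlet}) = 0.113/0.673 = 0.1679.

0.1679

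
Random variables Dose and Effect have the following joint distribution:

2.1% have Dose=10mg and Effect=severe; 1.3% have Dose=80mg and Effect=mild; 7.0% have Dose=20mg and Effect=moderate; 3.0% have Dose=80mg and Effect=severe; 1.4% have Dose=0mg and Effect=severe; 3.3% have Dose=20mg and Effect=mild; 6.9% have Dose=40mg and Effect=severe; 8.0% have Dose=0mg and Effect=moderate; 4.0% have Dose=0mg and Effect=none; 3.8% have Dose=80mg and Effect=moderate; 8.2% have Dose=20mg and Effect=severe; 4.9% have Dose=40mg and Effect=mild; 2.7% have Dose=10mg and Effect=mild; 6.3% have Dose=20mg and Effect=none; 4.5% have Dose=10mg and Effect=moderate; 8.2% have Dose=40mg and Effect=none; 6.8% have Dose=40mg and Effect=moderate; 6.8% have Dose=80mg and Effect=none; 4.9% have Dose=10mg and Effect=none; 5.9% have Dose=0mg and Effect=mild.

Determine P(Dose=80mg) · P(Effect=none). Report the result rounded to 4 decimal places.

0.0450

P(Dose=80mg) = 0.068 + 0.013 + 0.038 + 0.030 = 0.149.
P(Effect=none) = 0.040 + 0.049 + 0.063 + 0.082 + 0.068 = 0.302.
Product: 0.149 × 0.302 = 0.0450.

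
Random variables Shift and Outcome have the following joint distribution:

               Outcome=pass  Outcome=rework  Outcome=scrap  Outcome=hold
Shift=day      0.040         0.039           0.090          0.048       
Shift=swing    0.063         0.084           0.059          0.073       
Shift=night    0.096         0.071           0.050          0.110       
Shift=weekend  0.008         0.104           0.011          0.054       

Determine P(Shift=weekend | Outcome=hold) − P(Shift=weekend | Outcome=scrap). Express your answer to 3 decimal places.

P(Outcome=hold) = 0.048 + 0.073 + 0.110 + 0.054 = 0.285; P(Shift=weekend | Outcome=hold) = 0.054/0.285 = 0.1895.
P(Outcome=scrap) = 0.090 + 0.059 + 0.050 + 0.011 = 0.210; P(Shift=weekend | Outcome=scrap) = 0.011/0.210 = 0.0524.
Difference = 0.137.

0.137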